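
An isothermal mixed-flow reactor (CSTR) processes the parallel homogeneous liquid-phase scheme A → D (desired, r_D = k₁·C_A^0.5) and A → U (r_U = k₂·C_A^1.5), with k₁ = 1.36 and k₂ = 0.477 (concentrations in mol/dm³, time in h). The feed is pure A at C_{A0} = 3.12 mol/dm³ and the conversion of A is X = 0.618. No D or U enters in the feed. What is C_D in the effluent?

Exit C_A = C_{A0}(1−X) = 3.12×0.382 = 1.192 mol/dm³.
A CSTR operates uniformly at the exit composition, giving r_D = 1.485 and r_U = 0.6206 (each k·C_A^n at C_A = 1.192).
Fraction of consumed A going to D: r_D/(r_D+r_U) = 0.7052.
C_D = 0.7052·C_{A0}·X = 0.7052×3.12×0.618 = 1.36 mol/dm³.

1.36 mol/dm³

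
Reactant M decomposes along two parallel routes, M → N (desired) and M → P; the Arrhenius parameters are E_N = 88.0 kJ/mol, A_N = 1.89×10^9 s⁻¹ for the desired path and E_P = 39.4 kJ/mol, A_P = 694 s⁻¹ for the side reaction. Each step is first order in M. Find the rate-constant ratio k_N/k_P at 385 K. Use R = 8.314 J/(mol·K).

With equal orders, S_{N/P} = k_N/k_P = (A_N/A_P)·exp[(E_P−E_N)/(RT)].
(E_P−E_N)/(RT) = (39.4−88.0)×10³/(8.314×385) = -48600/3201 = -15.18.
k_N/k_P = (1.89×10^9/694)·exp(-15.18) = 2.723×10^6 × 2.547×10^-7 = 0.694.

0.694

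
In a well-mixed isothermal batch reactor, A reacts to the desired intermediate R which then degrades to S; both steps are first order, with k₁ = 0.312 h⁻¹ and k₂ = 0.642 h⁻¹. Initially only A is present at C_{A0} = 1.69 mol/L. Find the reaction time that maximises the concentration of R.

For first-order series the maximum of C_R occurs at t_opt = ln(k₂/k₁)/(k₂−k₁).
= ln(0.642/0.312)/(0.642−0.312) = ln(2.058)/0.3300 = 0.7216/0.3300 = 2.19 h.

2.19 h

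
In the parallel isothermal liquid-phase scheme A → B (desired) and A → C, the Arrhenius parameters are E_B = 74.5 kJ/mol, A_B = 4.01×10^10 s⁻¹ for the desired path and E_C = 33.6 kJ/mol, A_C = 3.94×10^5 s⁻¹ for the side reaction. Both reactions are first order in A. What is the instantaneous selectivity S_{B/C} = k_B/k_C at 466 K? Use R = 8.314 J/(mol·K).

k_B/k_C = (A_B/A_C)·exp[−(E_B−E_C)/(RT)] = (A_B/A_C)·exp[(E_C−E_B)/(RT)].
(E_C−E_B)/(RT) = (33.6−74.5)×10³/(8.314×466) = -40900/3874 = -10.56.
k_B/k_C = (4.01×10^10/3.94×10^5)·exp(-10.56) = 1.018×10^5 × 2.602×10^-5 = 2.65.
Since E_B > E_C, raising the temperature improves selectivity toward B.

2.65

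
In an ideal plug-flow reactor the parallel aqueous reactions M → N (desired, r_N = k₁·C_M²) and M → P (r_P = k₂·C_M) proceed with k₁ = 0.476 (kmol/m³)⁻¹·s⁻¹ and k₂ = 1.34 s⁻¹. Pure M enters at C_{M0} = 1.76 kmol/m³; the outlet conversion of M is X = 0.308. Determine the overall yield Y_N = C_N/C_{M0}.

0.106

C_M = C_{M0}(1−X) = 1.218 kmol/m³.
Along a PFR/batch, dC_P/dC_M = −r_P/(r_N+r_P) = −k₂/(k₂+k₁·C_M).
Integrating from C_{M0} to C_M: C_P = (1.34/0.476)·ln[(1.34+0.476·1.76)/(1.34+0.476·1.22)] = 2.815·ln(2.178/1.920) = 0.3550 kmol/m³.
Then C_N = (C_{M0}−C_M) − C_P = 0.5421 − 0.3550 = 0.1871 kmol/m³.
Y_N = C_N/C_{M0} = 0.1871/1.76 = 0.106.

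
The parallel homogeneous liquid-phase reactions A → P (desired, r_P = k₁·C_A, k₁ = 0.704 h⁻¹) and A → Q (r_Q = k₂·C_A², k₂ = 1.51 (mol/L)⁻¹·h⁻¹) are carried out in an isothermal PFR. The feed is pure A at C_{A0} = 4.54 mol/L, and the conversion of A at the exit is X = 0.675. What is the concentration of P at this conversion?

C_A = C_{A0}(1−X) = 1.475 mol/L.
Along a PFR/batch, dC_P/dC_A = −r_P/(r_P+r_Q) = −k₁/(k₁+k₂·C_A).
Integrating from C_{A0} to C_A: C_P = (0.704/1.51)·ln[(0.704+1.51·4.54)/(0.704+1.51·1.48)] = 0.4662·ln(7.559/2.932) = 0.4416 mol/L.

0.442 mol/L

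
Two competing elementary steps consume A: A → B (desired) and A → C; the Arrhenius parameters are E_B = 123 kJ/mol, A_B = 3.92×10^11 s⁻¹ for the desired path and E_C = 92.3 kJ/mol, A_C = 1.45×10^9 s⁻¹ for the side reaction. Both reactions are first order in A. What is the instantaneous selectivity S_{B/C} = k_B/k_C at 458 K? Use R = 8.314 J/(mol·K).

0.0852

With equal orders, S_{B/C} = k_B/k_C = (A_B/A_C)·exp[(E_C−E_B)/(RT)].
(E_C−E_B)/(RT) = (92.3−123)×10³/(8.314×458) = -30700/3808 = -8.062.
k_B/k_C = (3.92×10^11/1.45×10^9)·exp(-8.062) = 270.3 × 3.152×10^-4 = 0.0852.
Since E_B > E_C, raising the temperature improves selectivity toward B.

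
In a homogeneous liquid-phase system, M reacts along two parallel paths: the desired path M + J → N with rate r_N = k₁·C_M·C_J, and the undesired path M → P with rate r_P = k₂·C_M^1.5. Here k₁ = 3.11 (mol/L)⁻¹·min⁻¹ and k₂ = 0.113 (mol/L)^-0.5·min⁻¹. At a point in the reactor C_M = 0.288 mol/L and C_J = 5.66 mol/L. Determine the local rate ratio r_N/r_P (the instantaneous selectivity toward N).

290

S_{N/P} = r_N/r_P = (k₁·C_M·C_J)/(k₂·C_M^1.5) = (k₁/k₂)·C_M^-0.5·C_J.
= (3.11×0.2880×5.660) / (0.113×0.2880^1.5) = 5.070/0.01746 = 290.
The undesired path is higher order in M, so low C_M (CSTR or dilute feed) favours N.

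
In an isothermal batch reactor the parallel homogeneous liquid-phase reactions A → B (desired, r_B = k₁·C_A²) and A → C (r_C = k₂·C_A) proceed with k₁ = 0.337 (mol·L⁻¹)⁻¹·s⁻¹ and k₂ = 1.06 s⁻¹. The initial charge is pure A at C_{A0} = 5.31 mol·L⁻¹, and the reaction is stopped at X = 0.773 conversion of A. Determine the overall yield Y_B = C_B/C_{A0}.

0.379

C_A = C_{A0}(1−X) = 1.205 mol·L⁻¹.
Along a PFR/batch, dC_C/dC_A = −r_C/(r_B+r_C) = −k₂/(k₂+k₁·C_A).
Integrating from C_{A0} to C_A: C_C = (1.06/0.337)·ln[(1.06+0.337·5.31)/(1.06+0.337·1.21)] = 3.145·ln(2.849/1.466) = 2.090 mol·L⁻¹.
Then C_B = (C_{A0}−C_A) − C_C = 4.105 − 2.090 = 2.015 mol·L⁻¹.
Y_B = C_B/C_{A0} = 2.015/5.31 = 0.379.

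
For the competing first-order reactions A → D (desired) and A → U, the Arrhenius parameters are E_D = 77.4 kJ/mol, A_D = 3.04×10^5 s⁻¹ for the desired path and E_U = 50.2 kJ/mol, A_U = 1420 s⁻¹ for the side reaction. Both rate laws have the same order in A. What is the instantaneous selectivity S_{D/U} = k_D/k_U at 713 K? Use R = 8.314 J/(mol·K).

2.18

k_D/k_U = (A_D/A_U)·exp[−(E_D−E_U)/(RT)] = (A_D/A_U)·exp[(E_U−E_D)/(RT)].
(E_U−E_D)/(RT) = (50.2−77.4)×10³/(8.314×713) = -27200/5928 = -4.588.
k_D/k_U = (3.04×10^5/1420)·exp(-4.588) = 214.1 × 0.01017 = 2.18.
Since E_D > E_U, raising the temperature improves selectivity toward D.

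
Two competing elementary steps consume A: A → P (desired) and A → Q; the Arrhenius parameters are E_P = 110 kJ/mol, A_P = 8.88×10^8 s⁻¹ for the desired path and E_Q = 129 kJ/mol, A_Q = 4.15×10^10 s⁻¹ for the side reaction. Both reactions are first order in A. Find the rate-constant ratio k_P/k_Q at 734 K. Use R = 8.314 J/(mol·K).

With equal orders, S_{P/Q} = k_P/k_Q = (A_P/A_Q)·exp[(E_Q−E_P)/(RT)].
(E_Q−E_P)/(RT) = (129−110)×10³/(8.314×734) = 19000/6102 = 3.113.
k_P/k_Q = (8.88×10^8/4.15×10^10)·exp(3.113) = 0.02140 × 22.50 = 0.481.
Since E_P < E_Q, lowering the temperature improves selectivity toward P.

0.481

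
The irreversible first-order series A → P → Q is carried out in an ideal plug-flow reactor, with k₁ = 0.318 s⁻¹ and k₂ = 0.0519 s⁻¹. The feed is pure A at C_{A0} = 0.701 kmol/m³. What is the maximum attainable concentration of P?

0.492 kmol/m³

For a first-order series the maximum intermediate yield is C_{P,max}/C_{A0} = (k₁/k₂)^[k₂/(k₂−k₁)].
= (0.318/0.0519)^(0.0519/(0.0519−0.318)) = (6.127)^(-0.1950) = 0.7022.
C_{P,max} = 0.7022×0.701 = 0.492 kmol/m³.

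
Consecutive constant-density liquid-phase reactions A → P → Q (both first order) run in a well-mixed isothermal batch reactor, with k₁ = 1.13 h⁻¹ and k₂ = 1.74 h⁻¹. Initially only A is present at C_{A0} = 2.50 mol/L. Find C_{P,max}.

0.730 mol/L

Evaluating C_P at t_opt = ln(k₂/k₁)/(k₂−k₁) gives C_{P,max}/C_{A0} = (k₁/k₂)^[k₂/(k₂−k₁)].
= (1.13/1.74)^(1.74/(1.74−1.13)) = (0.6494)^(2.852) = 0.2919.
C_{P,max} = 0.2919×2.50 = 0.730 mol/L.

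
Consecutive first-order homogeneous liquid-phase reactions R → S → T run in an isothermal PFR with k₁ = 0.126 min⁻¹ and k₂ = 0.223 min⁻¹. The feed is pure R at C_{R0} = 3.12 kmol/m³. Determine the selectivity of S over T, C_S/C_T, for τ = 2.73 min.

2.79

For first-order series with pure R initially, C_S(τ) = k₁C_{R0}/(k₂−k₁)·(e^(−k₁τ) − e^(−k₂τ)).
e^(−k₁τ) = e^(−0.126×2.73) = e^(−0.3440) = 0.7089; e^(−k₂τ) = e^(−0.6088) = 0.5440.
C_S = 0.126×3.12/(0.223−0.126) × (0.7089−0.5440) = 4.053×0.1649 = 0.6684 kmol/m³.
C_R = C_{R0}e^(−k₁τ) = 2.212 kmol/m³, so C_T = C_{R0}−C_R−C_S = 0.2397 kmol/m³; C_S/C_T = 2.79.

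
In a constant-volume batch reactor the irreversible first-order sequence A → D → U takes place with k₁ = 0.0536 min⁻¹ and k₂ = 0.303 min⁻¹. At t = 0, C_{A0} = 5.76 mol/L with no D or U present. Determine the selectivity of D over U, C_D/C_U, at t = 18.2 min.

The intermediate concentration in a first-order A→B→C sequence is C_D = k₁C_{A0}(e^(−k₁t) − e^(−k₂t))/(k₂−k₁).
e^(−k₁t) = e^(−0.0536×18.2) = e^(−0.9755) = 0.3770; e^(−k₂t) = e^(−5.515) = 0.004028.
C_D = 0.0536×5.76/(0.303−0.0536) × (0.3770−0.004028) = 1.238×0.3730 = 0.4617 mol/L.
C_A = C_{A0}e^(−k₁t) = 2.171 mol/L, so C_U = C_{A0}−C_A−C_D = 3.127 mol/L; C_D/C_U = 0.148.

0.148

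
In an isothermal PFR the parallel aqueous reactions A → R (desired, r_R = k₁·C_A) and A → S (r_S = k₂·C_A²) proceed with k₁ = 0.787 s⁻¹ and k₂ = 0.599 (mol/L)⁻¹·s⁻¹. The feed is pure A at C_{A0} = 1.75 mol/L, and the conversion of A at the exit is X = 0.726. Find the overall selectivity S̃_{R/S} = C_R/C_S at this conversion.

C_A = C_{A0}(1−X) = 0.4795 mol/L.
Along a PFR/batch, dC_R/dC_A = −r_R/(r_R+r_S) = −k₁/(k₁+k₂·C_A).
Integrating from C_{A0} to C_A: C_R = (0.787/0.599)·ln[(0.787+0.599·1.75)/(0.787+0.599·0.480)] = 1.314·ln(1.835/1.074) = 0.7037 mol/L.
C_S = (C_{A0}−C_A)−C_R = 0.5668 mol/L; S̃_{R/S} = 0.7037/0.5668 = 1.24.

1.24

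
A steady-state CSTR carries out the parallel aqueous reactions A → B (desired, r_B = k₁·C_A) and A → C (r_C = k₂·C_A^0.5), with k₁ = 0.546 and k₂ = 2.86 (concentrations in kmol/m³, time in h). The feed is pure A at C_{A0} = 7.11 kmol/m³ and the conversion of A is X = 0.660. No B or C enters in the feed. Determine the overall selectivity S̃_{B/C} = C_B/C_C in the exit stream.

0.297

Exit C_A = C_{A0}(1−X) = 7.11×0.340 = 2.417 kmol/m³.
In a CSTR the entire volume is at exit conditions, so r_B = 0.546×2.417 = 1.320 and r_C = 2.86×2.417^0.5 = 4.447.
Overall selectivity = C_B/C_C = r_Bτ/(r_Cτ) = r_B/r_C = 0.297.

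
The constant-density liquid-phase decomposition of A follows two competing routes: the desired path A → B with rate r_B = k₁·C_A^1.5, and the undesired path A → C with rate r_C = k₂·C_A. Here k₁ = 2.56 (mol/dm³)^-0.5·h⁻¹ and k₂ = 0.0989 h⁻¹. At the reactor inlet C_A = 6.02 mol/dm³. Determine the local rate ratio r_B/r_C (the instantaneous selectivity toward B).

63.5

S_{B/C} = r_B/r_C = (k₁·C_A^1.5)/(k₂·C_A) = (k₁/k₂)·C_A^0.5.
= (2.56×6.020^1.5) / (0.0989×6.020) = 37.81/0.5954 = 63.5.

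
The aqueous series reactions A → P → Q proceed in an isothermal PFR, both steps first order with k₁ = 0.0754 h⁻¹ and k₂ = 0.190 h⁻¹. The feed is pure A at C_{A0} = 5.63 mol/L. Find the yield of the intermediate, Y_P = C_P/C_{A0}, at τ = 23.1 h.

0.107

The intermediate concentration in a first-order A→B→C sequence is C_P = k₁C_{A0}(e^(−k₁τ) − e^(−k₂τ))/(k₂−k₁).
e^(−k₁τ) = e^(−0.0754×23.1) = e^(−1.742) = 0.1752; e^(−k₂τ) = e^(−4.389) = 0.01241.
C_P = 0.0754×5.63/(0.190−0.0754) × (0.1752−0.01241) = 3.704×0.1628 = 0.6031 mol/L.
Y_P = C_P/C_{A0} = 0.6031/5.63 = 0.107.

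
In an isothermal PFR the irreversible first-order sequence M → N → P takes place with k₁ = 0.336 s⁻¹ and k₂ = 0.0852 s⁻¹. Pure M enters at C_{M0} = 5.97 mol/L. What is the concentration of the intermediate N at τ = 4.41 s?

3.68 mol/L

The intermediate concentration in a first-order A→B→C sequence is C_N = k₁C_{M0}(e^(−k₁τ) − e^(−k₂τ))/(k₂−k₁).
e^(−k₁τ) = e^(−0.336×4.41) = e^(−1.482) = 0.2272; e^(−k₂τ) = e^(−0.3757) = 0.6868.
C_N = 0.336×5.97/(0.0852−0.336) × (0.2272−0.6868) = (-7.998)×(-0.4595) = 3.676 mol/L.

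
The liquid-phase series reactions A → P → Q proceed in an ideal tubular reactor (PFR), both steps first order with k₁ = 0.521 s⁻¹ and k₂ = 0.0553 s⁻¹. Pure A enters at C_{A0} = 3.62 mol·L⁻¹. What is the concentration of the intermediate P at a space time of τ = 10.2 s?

Solving the coupled first-order balances gives C_P(τ) = [k₁/(k₂−k₁)]·C_{A0}·(e^(−k₁τ) − e^(−k₂τ)).
e^(−k₁τ) = e^(−0.521×10.2) = e^(−5.314) = 0.004921; e^(−k₂τ) = e^(−0.5641) = 0.5689.
C_P = 0.521×3.62/(0.0553−0.521) × (0.004921−0.5689) = (-4.050)×(-0.5640) = 2.284 mol·L⁻¹.

2.28 mol·L⁻¹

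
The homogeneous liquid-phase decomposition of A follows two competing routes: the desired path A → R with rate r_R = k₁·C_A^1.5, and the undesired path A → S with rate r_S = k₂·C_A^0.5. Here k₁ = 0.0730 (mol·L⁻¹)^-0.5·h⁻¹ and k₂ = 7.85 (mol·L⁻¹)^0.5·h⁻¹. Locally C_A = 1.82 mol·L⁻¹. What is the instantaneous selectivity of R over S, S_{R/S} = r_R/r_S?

0.0169

S_{R/S} = r_R/r_S = (k₁·C_A^1.5)/(k₂·C_A^0.5) = (k₁/k₂)·C_A.
= (0.0730×1.820^1.5) / (7.85×1.820^0.5) = 0.1792/10.59 = 0.0169.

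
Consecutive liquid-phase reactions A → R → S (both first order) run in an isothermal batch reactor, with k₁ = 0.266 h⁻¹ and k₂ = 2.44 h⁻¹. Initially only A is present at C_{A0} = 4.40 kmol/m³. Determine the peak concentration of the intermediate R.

0.366 kmol/m³

At the optimum, C_{R,max}/C_{A0} = (k₁/k₂)^[k₂/(k₂−k₁)].
= (0.266/2.44)^(2.44/(2.44−0.266)) = (0.1090)^(1.122) = 0.08312.
C_{R,max} = 0.08312×4.40 = 0.366 kmol/m³.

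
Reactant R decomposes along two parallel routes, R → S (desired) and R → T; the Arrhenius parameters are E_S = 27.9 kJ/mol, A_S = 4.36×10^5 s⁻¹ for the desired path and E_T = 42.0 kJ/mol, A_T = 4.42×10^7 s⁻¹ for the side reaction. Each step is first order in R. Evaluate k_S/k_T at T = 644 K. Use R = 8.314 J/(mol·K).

0.137

k_S/k_T = (A_S/A_T)·exp[−(E_S−E_T)/(RT)] = (A_S/A_T)·exp[(E_T−E_S)/(RT)].
(E_T−E_S)/(RT) = (42.0−27.9)×10³/(8.314×644) = 14100/5354 = 2.633.
k_S/k_T = (4.36×10^5/4.42×10^7)·exp(2.633) = 0.009864 × 13.92 = 0.137.
Since E_S < E_T, lowering the temperature improves selectivity toward S.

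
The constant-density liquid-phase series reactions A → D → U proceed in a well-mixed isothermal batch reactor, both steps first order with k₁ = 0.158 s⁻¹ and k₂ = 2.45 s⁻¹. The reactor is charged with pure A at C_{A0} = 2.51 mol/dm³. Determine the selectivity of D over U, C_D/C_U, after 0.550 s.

For first-order series with pure A initially, C_D(t) = k₁C_{A0}/(k₂−k₁)·(e^(−k₁t) − e^(−k₂t)).
e^(−k₁t) = e^(−0.158×0.550) = e^(−0.08690) = 0.9168; e^(−k₂t) = e^(−1.348) = 0.2599.
C_D = 0.158×2.51/(2.45−0.158) × (0.9168−0.2599) = 0.1730×0.6569 = 0.1137 mol/dm³.
C_A = C_{A0}e^(−k₁t) = 2.301 mol/dm³, so C_U = C_{A0}−C_A−C_D = 0.09525 mol/dm³; C_D/C_U = 1.19.

1.19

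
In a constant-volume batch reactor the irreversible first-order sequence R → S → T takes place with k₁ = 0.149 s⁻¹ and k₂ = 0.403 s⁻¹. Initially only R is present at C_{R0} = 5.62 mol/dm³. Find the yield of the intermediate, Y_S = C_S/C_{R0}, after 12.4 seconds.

For first-order series with pure R initially, C_S(t) = k₁C_{R0}/(k₂−k₁)·(e^(−k₁t) − e^(−k₂t)).
e^(−k₁t) = e^(−0.149×12.4) = e^(−1.848) = 0.1576; e^(−k₂t) = e^(−4.997) = 0.006757.
C_S = 0.149×5.62/(0.403−0.149) × (0.1576−0.006757) = 3.297×0.1509 = 0.4973 mol/dm³.
Y_S = C_S/C_{R0} = 0.4973/5.62 = 0.0885.

0.0885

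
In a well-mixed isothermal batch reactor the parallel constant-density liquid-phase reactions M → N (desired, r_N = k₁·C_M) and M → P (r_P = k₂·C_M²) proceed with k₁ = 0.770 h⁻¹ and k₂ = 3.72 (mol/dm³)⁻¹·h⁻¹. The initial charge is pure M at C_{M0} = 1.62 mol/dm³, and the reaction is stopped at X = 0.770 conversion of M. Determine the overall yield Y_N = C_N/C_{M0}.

0.147

C_M = C_{M0}(1−X) = 0.3726 mol/dm³.
Along a PFR/batch, dC_N/dC_M = −r_N/(r_N+r_P) = −k₁/(k₁+k₂·C_M).
Integrating from C_{M0} to C_M: C_N = (0.770/3.72)·ln[(0.770+3.72·1.62)/(0.770+3.72·0.373)] = 0.2070·ln(6.796/2.156) = 0.2376 mol/dm³.
Y_N = C_N/C_{M0} = 0.2376/1.62 = 0.147.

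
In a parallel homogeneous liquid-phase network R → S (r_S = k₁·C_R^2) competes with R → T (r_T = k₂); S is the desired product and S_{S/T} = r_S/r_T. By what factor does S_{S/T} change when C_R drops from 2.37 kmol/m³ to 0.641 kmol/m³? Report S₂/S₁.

0.0732

S_{S/T} = (k₁/k₂)·C_R^2, so S₂/S₁ = (C_{R,2}/C_{R,1})^2.
= (0.641/2.37)^2 = (0.2705)^2 = 0.0732.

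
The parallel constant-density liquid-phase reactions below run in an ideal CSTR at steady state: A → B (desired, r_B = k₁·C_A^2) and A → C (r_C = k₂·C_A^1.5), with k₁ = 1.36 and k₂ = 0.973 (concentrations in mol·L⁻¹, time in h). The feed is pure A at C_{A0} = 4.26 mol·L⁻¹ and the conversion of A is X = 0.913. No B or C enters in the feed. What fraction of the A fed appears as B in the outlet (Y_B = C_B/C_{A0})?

0.420

Exit C_A = C_{A0}(1−X) = 4.26×0.0870 = 0.3706 mol·L⁻¹.
Rates in a CSTR are evaluated at the outlet concentration: r_B = 1.36×0.3706^2 = 0.1868, r_C = 0.973×0.3706^1.5 = 0.2195.
Fraction of consumed A going to B: r_B/(r_B+r_C) = 0.4597.
C_B = 0.4597·C_{A0}·X = 0.4597×4.26×0.913 = 1.79 mol·L⁻¹; Y_B = C_B/C_{A0} = 0.420.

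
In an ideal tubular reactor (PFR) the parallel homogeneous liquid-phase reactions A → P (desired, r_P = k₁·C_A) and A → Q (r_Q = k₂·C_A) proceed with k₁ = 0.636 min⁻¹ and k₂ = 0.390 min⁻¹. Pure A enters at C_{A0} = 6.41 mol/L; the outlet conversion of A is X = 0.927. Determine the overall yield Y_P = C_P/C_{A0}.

C_A = C_{A0}(1−X) = 0.4679 mol/L.
Both paths are first order in A, so the instantaneous fraction to P is constant: dC_P/d(−C_A) = k₁/(k₁+k₂) = 0.6199.
C_P = 0.6199·(C_{A0}−C_A) = 0.6199×5.942 = 3.68 mol/L.
Y_P = C_P/C_{A0} = 3.683/6.41 = 0.575.

0.575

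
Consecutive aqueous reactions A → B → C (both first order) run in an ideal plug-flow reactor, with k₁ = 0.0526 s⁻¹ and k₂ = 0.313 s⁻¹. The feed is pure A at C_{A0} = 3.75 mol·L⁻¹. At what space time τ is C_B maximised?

For first-order series the maximum of C_B occurs at τ_opt = ln(k₂/k₁)/(k₂−k₁).
= ln(0.313/0.0526)/(0.313−0.0526) = ln(5.951)/0.2604 = 1.783/0.2604 = 6.85 s.

6.85 s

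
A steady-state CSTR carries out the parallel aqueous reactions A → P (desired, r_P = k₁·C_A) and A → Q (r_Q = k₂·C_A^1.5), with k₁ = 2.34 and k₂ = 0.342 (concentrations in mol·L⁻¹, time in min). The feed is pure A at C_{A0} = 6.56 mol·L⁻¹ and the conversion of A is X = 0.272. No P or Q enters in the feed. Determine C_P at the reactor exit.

1.35 mol·L⁻¹

Exit C_A = C_{A0}(1−X) = 6.56×0.728 = 4.776 mol·L⁻¹.
A CSTR operates uniformly at the exit composition, giving r_P = 11.18 and r_Q = 3.569 (each k·C_A^n at C_A = 4.776).
Fraction of consumed A going to P: r_P/(r_P+r_Q) = 0.7579.
C_P = 0.7579·C_{A0}·X = 0.7579×6.56×0.272 = 1.35 mol·L⁻¹.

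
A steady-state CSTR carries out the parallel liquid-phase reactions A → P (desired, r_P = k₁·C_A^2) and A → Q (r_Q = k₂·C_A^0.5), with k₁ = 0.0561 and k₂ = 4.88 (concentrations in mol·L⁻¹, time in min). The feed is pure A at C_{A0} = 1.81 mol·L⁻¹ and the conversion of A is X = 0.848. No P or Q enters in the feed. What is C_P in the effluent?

Exit C_A = C_{A0}(1−X) = 1.81×0.152 = 0.2751 mol·L⁻¹.
Rates in a CSTR are evaluated at the outlet concentration: r_P = 0.0561×0.2751^2 = 0.004246, r_Q = 4.88×0.2751^0.5 = 2.560.
Fraction of consumed A going to P: r_P/(r_P+r_Q) = 0.001656.
C_P = 0.001656·C_{A0}·X = 0.001656×1.81×0.848 = 0.00254 mol·L⁻¹.

0.00254 mol·L⁻¹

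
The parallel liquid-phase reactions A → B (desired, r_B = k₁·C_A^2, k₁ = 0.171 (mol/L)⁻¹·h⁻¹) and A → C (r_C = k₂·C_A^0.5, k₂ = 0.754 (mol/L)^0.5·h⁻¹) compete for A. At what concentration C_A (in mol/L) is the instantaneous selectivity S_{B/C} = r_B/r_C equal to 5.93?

8.81 mol/L

S_{B/C} = (k₁/k₂)·C_A^1.5 ⇒ C_A = (S·k₂/k₁)^(1/1.5).
= (5.93×0.754/0.171)^(0.6667) = (26.15)^(0.6667) = 8.81 mol/L.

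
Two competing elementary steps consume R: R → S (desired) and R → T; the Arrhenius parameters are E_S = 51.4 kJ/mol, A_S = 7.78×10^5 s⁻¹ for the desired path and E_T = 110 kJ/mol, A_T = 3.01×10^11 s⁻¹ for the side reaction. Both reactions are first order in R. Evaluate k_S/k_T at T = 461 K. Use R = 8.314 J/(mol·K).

11.3

k_S/k_T = (A_S/A_T)·exp[−(E_S−E_T)/(RT)] = (A_S/A_T)·exp[(E_T−E_S)/(RT)].
(E_T−E_S)/(RT) = (110−51.4)×10³/(8.314×461) = 58600/3833 = 15.29.
k_S/k_T = (7.78×10^5/3.01×10^11)·exp(15.29) = 2.585×10^-6 × 4.366×10^6 = 11.3.
Since E_S < E_T, lowering the temperature improves selectivity toward S.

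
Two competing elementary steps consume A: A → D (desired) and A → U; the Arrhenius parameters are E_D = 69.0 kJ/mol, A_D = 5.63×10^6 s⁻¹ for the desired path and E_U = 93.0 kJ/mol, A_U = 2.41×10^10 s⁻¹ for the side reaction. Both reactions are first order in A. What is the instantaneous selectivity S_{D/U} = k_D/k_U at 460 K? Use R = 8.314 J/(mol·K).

0.124

k_D/k_U = (A_D/A_U)·exp[−(E_D−E_U)/(RT)] = (A_D/A_U)·exp[(E_U−E_D)/(RT)].
(E_U−E_D)/(RT) = (93.0−69.0)×10³/(8.314×460) = 24000/3824 = 6.275.
k_D/k_U = (5.63×10^6/2.41×10^10)·exp(6.275) = 2.336×10^-4 × 531.4 = 0.124.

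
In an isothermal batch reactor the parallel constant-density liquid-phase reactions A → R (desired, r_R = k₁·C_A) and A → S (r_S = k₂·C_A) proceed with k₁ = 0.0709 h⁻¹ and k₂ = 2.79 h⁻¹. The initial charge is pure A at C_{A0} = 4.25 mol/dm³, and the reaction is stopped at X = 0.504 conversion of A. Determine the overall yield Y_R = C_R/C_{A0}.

0.0125

C_A = C_{A0}(1−X) = 2.108 mol/dm³.
Both paths are first order in A, so the instantaneous fraction to R is constant: dC_R/d(−C_A) = k₁/(k₁+k₂) = 0.02478.
C_R = 0.02478·(C_{A0}−C_A) = 0.02478×2.142 = 0.0531 mol/dm³.
Y_R = C_R/C_{A0} = 0.05308/4.25 = 0.0125.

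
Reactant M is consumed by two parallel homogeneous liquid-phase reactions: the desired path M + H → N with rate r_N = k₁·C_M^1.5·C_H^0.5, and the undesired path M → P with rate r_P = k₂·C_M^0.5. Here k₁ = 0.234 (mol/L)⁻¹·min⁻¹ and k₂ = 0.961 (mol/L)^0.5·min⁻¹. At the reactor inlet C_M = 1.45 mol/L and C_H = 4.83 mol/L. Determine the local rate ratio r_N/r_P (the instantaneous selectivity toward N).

S_{N/P} = r_N/r_P = (k₁·C_M^1.5·C_H^0.5)/(k₂·C_M^0.5) = (k₁/k₂)·C_M·C_H^0.5.
= (0.234×1.450^1.5×4.830^0.5) / (0.961×1.450^0.5) = 0.8979/1.157 = 0.776.

0.776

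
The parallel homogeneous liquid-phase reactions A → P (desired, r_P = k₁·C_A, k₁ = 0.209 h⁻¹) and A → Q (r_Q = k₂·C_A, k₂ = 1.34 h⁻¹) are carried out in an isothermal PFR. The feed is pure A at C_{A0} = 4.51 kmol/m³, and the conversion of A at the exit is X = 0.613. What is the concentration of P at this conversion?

C_A = C_{A0}(1−X) = 1.745 kmol/m³.
Both paths are first order in A, so the instantaneous fraction to P is constant: dC_P/d(−C_A) = k₁/(k₁+k₂) = 0.1349.
C_P = 0.1349·(C_{A0}−C_A) = 0.1349×2.765 = 0.373 kmol/m³.

0.373 kmol/m³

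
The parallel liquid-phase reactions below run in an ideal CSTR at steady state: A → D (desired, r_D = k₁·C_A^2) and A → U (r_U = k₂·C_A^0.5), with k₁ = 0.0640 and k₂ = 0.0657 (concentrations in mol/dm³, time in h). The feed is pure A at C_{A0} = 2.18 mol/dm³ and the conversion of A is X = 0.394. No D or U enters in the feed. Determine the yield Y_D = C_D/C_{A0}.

Exit C_A = C_{A0}(1−X) = 2.18×0.606 = 1.321 mol/dm³.
A CSTR operates uniformly at the exit composition, giving r_D = 0.1117 and r_U = 0.07551 (each k·C_A^n at C_A = 1.321).
Fraction of consumed A going to D: r_D/(r_D+r_U) = 0.5966.
C_D = 0.5966·C_{A0}·X = 0.5966×2.18×0.394 = 0.512 mol/dm³; Y_D = C_D/C_{A0} = 0.235.

0.235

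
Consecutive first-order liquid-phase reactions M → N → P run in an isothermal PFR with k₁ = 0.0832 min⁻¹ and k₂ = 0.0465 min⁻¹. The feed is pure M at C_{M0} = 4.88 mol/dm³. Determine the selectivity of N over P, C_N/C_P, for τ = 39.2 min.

For first-order series with pure M initially, C_N(τ) = k₁C_{M0}/(k₂−k₁)·(e^(−k₁τ) − e^(−k₂τ)).
e^(−k₁τ) = e^(−0.0832×39.2) = e^(−3.261) = 0.03833; e^(−k₂τ) = e^(−1.823) = 0.1616.
C_N = 0.0832×4.88/(0.0465−0.0832) × (0.03833−0.1616) = (-11.06)×(-0.1232) = 1.363 mol/dm³.
C_M = C_{M0}e^(−k₁τ) = 0.1871 mol/dm³, so C_P = C_{M0}−C_M−C_N = 3.330 mol/dm³; C_N/C_P = 0.409.

0.409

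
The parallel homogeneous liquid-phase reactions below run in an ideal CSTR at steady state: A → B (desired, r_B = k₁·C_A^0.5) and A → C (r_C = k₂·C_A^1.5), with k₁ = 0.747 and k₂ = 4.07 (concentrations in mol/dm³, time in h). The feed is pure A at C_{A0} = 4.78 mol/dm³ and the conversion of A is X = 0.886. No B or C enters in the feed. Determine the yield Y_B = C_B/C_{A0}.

0.223

Exit C_A = C_{A0}(1−X) = 4.78×0.114 = 0.5449 mol/dm³.
Rates in a CSTR are evaluated at the outlet concentration: r_B = 0.747×0.5449^0.5 = 0.5514, r_C = 4.07×0.5449^1.5 = 1.637.
Fraction of consumed A going to B: r_B/(r_B+r_C) = 0.2520.
C_B = 0.2520·C_{A0}·X = 0.2520×4.78×0.886 = 1.07 mol/dm³; Y_B = C_B/C_{A0} = 0.223.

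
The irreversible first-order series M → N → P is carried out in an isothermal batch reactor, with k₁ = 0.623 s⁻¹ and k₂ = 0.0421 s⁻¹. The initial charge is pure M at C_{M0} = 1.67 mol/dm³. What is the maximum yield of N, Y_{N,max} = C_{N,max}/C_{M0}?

0.823

For a first-order series the maximum intermediate yield is C_{N,max}/C_{M0} = (k₁/k₂)^[k₂/(k₂−k₁)].
= (0.623/0.0421)^(0.0421/(0.0421−0.623)) = (14.80)^(-0.07247) = 0.8226.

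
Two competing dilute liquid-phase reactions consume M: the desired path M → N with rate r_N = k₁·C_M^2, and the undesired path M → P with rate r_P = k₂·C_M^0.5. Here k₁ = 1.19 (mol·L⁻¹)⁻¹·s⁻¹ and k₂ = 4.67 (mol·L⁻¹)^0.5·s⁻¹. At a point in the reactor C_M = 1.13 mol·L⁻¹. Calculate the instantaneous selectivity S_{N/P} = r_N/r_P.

S_{N/P} = r_N/r_P = (k₁·C_M^2)/(k₂·C_M^0.5) = (k₁/k₂)·C_M^1.5.
= (1.19×1.130^2) / (4.67×1.130^0.5) = 1.520/4.964 = 0.306.
Since the desired path is higher order in M, keeping C_M high (PFR or concentrated feed) favours N.

0.306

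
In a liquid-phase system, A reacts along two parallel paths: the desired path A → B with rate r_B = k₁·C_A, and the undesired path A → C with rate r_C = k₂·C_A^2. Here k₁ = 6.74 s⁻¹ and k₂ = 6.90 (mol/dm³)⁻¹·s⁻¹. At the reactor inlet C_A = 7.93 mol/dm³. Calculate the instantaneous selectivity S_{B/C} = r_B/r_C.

S_{B/C} = r_B/r_C = (k₁·C_A)/(k₂·C_A^2) = (k₁/k₂)·C_A⁻¹.
= (6.74×7.930) / (6.90×7.930^2) = 53.45/433.9 = 0.123.

0.123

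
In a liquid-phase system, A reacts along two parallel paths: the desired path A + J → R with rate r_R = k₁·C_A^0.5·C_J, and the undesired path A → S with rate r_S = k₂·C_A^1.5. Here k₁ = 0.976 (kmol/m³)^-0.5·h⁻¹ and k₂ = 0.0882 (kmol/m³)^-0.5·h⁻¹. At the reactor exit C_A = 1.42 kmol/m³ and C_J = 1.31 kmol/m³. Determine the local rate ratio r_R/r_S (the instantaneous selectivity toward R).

S_{R/S} = r_R/r_S = (k₁·C_A^0.5·C_J)/(k₂·C_A^1.5) = (k₁/k₂)·C_A⁻¹·C_J.
= (0.976×1.420^0.5×1.310) / (0.0882×1.420^1.5) = 1.524/0.1492 = 10.2.
The undesired path is higher order in A, so low C_A (CSTR or dilute feed) favours R.

10.2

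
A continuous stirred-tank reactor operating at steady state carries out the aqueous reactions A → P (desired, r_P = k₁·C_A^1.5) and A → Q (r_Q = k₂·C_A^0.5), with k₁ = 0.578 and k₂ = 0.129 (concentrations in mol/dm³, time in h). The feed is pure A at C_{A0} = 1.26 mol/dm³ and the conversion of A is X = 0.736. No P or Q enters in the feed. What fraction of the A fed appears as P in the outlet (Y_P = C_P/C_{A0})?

0.440

Exit C_A = C_{A0}(1−X) = 1.26×0.264 = 0.3326 mol/dm³.
A CSTR operates uniformly at the exit composition, giving r_P = 0.1109 and r_Q = 0.07440 (each k·C_A^n at C_A = 0.3326).
Fraction of consumed A going to P: r_P/(r_P+r_Q) = 0.5985.
C_P = 0.5985·C_{A0}·X = 0.5985×1.26×0.736 = 0.555 mol/dm³; Y_P = C_P/C_{A0} = 0.440.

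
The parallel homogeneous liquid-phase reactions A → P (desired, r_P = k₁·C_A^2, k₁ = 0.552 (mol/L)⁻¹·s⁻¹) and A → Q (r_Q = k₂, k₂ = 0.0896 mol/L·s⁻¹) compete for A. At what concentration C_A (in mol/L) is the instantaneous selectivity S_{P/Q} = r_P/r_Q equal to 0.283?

0.214 mol/L

S_{P/Q} = (k₁/k₂)·C_A^2 ⇒ C_A = (S·k₂/k₁)^(0.5).
= (0.283×0.0896/0.552)^(0.5) = (0.04594)^(0.5) = 0.214 mol/L.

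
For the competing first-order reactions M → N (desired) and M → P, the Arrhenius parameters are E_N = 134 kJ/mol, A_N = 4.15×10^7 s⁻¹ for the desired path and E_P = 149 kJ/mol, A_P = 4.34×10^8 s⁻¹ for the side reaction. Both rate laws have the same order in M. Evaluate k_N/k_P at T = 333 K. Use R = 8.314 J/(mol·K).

k_N/k_P = (A_N/A_P)·exp[−(E_N−E_P)/(RT)] = (A_N/A_P)·exp[(E_P−E_N)/(RT)].
(E_P−E_N)/(RT) = (149−134)×10³/(8.314×333) = 15000/2769 = 5.418.
k_N/k_P = (4.15×10^7/4.34×10^8)·exp(5.418) = 0.09562 × 225.4 = 21.6.

21.6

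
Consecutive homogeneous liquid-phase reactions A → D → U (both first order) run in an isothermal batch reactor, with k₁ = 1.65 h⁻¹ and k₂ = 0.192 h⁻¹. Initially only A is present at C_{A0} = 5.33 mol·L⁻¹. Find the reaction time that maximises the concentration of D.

For first-order series the maximum of C_D occurs at t_opt = ln(k₂/k₁)/(k₂−k₁).
= ln(0.192/1.65)/(0.192−1.65) = ln(0.1164)/-1.458 = -2.151/-1.458 = 1.48 h.

1.48 h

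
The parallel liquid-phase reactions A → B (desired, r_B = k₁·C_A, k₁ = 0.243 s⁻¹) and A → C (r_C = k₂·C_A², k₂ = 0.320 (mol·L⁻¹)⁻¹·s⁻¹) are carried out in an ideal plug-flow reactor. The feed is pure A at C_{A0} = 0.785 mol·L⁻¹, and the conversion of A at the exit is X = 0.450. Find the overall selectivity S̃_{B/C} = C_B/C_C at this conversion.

C_A = C_{A0}(1−X) = 0.4318 mol·L⁻¹.
Along a PFR/batch, dC_B/dC_A = −r_B/(r_B+r_C) = −k₁/(k₁+k₂·C_A).
Integrating from C_{A0} to C_A: C_B = (0.243/0.320)·ln[(0.243+0.320·0.785)/(0.243+0.320·0.432)] = 0.7594·ln(0.4942/0.3812) = 0.1972 mol·L⁻¹.
C_C = (C_{A0}−C_A)−C_B = 0.1560 mol·L⁻¹; S̃_{B/C} = 0.1972/0.1560 = 1.26.

1.26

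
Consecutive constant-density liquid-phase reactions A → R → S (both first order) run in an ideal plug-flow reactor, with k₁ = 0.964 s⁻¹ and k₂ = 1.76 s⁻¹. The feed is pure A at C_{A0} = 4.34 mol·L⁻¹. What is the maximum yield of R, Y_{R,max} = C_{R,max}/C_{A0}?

Evaluating C_R at τ_opt = ln(k₂/k₁)/(k₂−k₁) gives C_{R,max}/C_{A0} = (k₁/k₂)^[k₂/(k₂−k₁)].
= (0.964/1.76)^(1.76/(1.76−0.964)) = (0.5477)^(2.211) = 0.2642.

0.264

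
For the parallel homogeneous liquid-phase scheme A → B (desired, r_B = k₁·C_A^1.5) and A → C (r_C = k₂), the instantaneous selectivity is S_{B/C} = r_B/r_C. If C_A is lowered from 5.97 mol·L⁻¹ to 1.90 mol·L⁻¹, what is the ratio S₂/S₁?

S_{B/C} = (k₁/k₂)·C_A^1.5, so S₂/S₁ = (C_{A,2}/C_{A,1})^1.5.
= (1.90/5.97)^1.5 = (0.3183)^1.5 = 0.180.
Selectivity toward B falls as C_A falls — high-concentration operation is favoured.

0.180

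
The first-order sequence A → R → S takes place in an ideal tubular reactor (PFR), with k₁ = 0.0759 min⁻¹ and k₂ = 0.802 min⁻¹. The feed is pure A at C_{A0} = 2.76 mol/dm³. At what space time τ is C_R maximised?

3.25 min

For first-order series the maximum of C_R occurs at τ_opt = ln(k₂/k₁)/(k₂−k₁).
= ln(0.802/0.0759)/(0.802−0.0759) = ln(10.57)/0.7261 = 2.358/0.7261 = 3.25 min.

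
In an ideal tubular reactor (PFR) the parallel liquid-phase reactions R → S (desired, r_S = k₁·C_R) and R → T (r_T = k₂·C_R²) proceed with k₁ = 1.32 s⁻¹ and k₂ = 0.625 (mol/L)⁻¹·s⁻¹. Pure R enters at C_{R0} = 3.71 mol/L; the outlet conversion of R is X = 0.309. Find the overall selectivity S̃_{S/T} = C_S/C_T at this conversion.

C_R = C_{R0}(1−X) = 2.564 mol/L.
Along a PFR/batch, dC_S/dC_R = −r_S/(r_S+r_T) = −k₁/(k₁+k₂·C_R).
Integrating from C_{R0} to C_R: C_S = (1.32/0.625)·ln[(1.32+0.625·3.71)/(1.32+0.625·2.56)] = 2.112·ln(3.639/2.922) = 0.4631 mol/L.
C_T = (C_{R0}−C_R)−C_S = 0.6833 mol/L; S̃_{S/T} = 0.4631/0.6833 = 0.678.

0.678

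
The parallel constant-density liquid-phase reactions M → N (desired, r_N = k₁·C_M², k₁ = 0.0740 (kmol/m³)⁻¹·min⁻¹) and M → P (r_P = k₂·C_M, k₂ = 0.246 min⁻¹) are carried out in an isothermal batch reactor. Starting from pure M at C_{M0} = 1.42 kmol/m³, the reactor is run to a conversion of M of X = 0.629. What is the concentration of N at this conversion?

C_M = C_{M0}(1−X) = 0.5268 kmol/m³.
Along a PFR/batch, dC_P/dC_M = −r_P/(r_N+r_P) = −k₂/(k₂+k₁·C_M).
Integrating from C_{M0} to C_M: C_P = (0.246/0.0740)·ln[(0.246+0.0740·1.42)/(0.246+0.0740·0.527)] = 3.324·ln(0.3511/0.2850) = 0.6934 kmol/m³.
Then C_N = (C_{M0}−C_M) − C_P = 0.8932 − 0.6934 = 0.1998 kmol/m³.

0.200 kmol/m³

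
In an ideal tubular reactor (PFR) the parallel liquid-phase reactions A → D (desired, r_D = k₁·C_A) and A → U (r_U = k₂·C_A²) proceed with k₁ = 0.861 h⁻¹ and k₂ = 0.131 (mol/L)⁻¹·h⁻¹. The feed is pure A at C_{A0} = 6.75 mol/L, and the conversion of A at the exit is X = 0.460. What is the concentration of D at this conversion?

C_A = C_{A0}(1−X) = 3.645 mol/L.
Along a PFR/batch, dC_D/dC_A = −r_D/(r_D+r_U) = −k₁/(k₁+k₂·C_A).
Integrating from C_{A0} to C_A: C_D = (0.861/0.131)·ln[(0.861+0.131·6.75)/(0.861+0.131·3.65)] = 6.573·ln(1.745/1.338) = 1.744 mol/L.

1.74 mol/L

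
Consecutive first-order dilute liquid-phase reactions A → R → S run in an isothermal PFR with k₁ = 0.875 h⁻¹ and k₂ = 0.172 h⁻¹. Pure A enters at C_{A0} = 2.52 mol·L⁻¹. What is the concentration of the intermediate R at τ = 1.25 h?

1.48 mol·L⁻¹

The intermediate concentration in a first-order A→B→C sequence is C_R = k₁C_{A0}(e^(−k₁τ) − e^(−k₂τ))/(k₂−k₁).
e^(−k₁τ) = e^(−0.875×1.25) = e^(−1.094) = 0.3350; e^(−k₂τ) = e^(−0.2150) = 0.8065.
C_R = 0.875×2.52/(0.172−0.875) × (0.3350−0.8065) = (-3.137)×(-0.4716) = 1.479 mol·L⁻¹.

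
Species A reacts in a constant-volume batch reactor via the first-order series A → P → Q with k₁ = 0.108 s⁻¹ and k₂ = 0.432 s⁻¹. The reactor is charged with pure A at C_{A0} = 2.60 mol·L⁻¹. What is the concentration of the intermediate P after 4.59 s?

Solving the coupled first-order balances gives C_P(t) = [k₁/(k₂−k₁)]·C_{A0}·(e^(−k₁t) − e^(−k₂t)).
e^(−k₁t) = e^(−0.108×4.59) = e^(−0.4957) = 0.6091; e^(−k₂t) = e^(−1.983) = 0.1377.
C_P = 0.108×2.60/(0.432−0.108) × (0.6091−0.1377) = 0.8667×0.4715 = 0.4086 mol·L⁻¹.

0.409 mol·L⁻¹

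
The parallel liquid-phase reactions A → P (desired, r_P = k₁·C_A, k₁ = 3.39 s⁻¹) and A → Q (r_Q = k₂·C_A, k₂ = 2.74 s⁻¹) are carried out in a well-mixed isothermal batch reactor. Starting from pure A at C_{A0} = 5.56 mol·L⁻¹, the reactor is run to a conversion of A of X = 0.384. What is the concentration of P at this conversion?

1.18 mol·L⁻¹

C_A = C_{A0}(1−X) = 3.425 mol·L⁻¹.
Both paths are first order in A, so the instantaneous fraction to P is constant: dC_P/d(−C_A) = k₁/(k₁+k₂) = 0.5530.
C_P = 0.5530·(C_{A0}−C_A) = 0.5530×2.135 = 1.18 mol·L⁻¹.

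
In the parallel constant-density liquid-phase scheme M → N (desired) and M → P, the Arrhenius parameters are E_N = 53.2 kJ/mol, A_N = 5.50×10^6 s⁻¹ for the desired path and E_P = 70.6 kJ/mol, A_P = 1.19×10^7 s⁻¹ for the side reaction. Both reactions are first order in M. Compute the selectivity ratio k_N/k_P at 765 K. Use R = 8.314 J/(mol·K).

7.13

Since both paths have the same order in M, the concentration cancels and S_{N/P} = k_N/k_P = (A_N/A_P)·exp[(E_P−E_N)/(RT)].
(E_P−E_N)/(RT) = (70.6−53.2)×10³/(8.314×765) = 17400/6360 = 2.736.
k_N/k_P = (5.50×10^6/1.19×10^7)·exp(2.736) = 0.4622 × 15.42 = 7.13.
Since E_N < E_P, lowering the temperature improves selectivity toward N.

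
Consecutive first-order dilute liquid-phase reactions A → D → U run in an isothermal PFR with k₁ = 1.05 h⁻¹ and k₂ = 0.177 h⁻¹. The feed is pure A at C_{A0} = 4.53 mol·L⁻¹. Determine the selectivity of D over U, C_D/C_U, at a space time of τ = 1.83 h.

4.34

For first-order series with pure A initially, C_D(τ) = k₁C_{A0}/(k₂−k₁)·(e^(−k₁τ) − e^(−k₂τ)).
e^(−k₁τ) = e^(−1.05×1.83) = e^(−1.922) = 0.1464; e^(−k₂τ) = e^(−0.3239) = 0.7233.
C_D = 1.05×4.53/(0.177−1.05) × (0.1464−0.7233) = (-5.448)×(-0.5769) = 3.143 mol·L⁻¹.
C_A = C_{A0}e^(−k₁τ) = 0.6631 mol·L⁻¹, so C_U = C_{A0}−C_A−C_D = 0.7235 mol·L⁻¹; C_D/C_U = 4.34.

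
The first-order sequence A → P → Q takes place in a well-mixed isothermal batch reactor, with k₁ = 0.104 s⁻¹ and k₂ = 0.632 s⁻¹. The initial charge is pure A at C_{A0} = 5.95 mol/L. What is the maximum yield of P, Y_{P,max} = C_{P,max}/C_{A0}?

0.115

For a first-order series the maximum intermediate yield is C_{P,max}/C_{A0} = (k₁/k₂)^[k₂/(k₂−k₁)].
= (0.104/0.632)^(0.632/(0.632−0.104)) = (0.1646)^(1.197) = 0.1153.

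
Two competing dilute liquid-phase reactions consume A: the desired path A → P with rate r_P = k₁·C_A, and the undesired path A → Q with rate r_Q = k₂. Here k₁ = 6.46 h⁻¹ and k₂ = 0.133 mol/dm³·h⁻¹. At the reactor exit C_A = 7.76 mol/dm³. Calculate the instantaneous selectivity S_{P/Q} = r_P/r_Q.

S_{P/Q} = r_P/r_Q = (k₁·C_A)/(k₂) = (k₁/k₂)·C_A.
= (6.46×7.760) / (0.133) = 50.13/0.1330 = 377.

377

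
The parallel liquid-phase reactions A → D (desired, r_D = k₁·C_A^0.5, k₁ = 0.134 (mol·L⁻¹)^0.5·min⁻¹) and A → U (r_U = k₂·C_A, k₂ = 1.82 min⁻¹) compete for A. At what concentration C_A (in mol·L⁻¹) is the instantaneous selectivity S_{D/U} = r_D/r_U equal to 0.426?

0.0299 mol·L⁻¹

S_{D/U} = (k₁/k₂)·C_A^-0.5 ⇒ C_A = (S·k₂/k₁)^(-2).
= (0.426×1.82/0.134)^(-2) = (5.786)^(-2) = 0.0299 mol·L⁻¹.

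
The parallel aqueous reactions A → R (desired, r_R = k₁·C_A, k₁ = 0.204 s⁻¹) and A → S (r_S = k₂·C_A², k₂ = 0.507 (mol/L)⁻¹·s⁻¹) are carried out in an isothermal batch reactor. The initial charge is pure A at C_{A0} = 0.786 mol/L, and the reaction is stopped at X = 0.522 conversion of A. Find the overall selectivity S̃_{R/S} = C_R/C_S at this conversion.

C_A = C_{A0}(1−X) = 0.3757 mol/L.
Along a PFR/batch, dC_R/dC_A = −r_R/(r_R+r_S) = −k₁/(k₁+k₂·C_A).
Integrating from C_{A0} to C_A: C_R = (0.204/0.507)·ln[(0.204+0.507·0.786)/(0.204+0.507·0.376)] = 0.4024·ln(0.6025/0.3945) = 0.1704 mol/L.
C_S = (C_{A0}−C_A)−C_R = 0.2399 mol/L; S̃_{R/S} = 0.1704/0.2399 = 0.710.

0.710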